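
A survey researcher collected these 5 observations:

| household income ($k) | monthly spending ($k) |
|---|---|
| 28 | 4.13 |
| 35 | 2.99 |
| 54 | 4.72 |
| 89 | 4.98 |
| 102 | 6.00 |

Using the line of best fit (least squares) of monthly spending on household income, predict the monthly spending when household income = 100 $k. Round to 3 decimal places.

5.683

n = 5, Σx = 308, Σy = 22.82, Σxy = 1530.39, Σx² = 23250
Sxx = Σx² − (Σx)²/n = 23250 − 18972.8 = 4277.2
Sxy = Σxy − (Σx)(Σy)/n = 1530.39 − 1405.712 = 124.678
b = Sxy/Sxx = 124.678/4277.2 = 0.029149
a = ȳ − b·x̄ = 4.564 − 0.029149·61.6 = 2.768394
ŷ(100) = a + b·100 = 2.768394 + 0.029149·100 = 5.683339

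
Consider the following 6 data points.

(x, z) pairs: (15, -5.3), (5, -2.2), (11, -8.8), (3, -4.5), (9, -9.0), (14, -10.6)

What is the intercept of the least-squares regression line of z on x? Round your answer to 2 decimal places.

n = 6, Σx = 57, Σy = -40.4, Σxy = -430.2, Σx² = 657
Sxx = Σx² − (Σx)²/n = 657 − 541.5 = 115.5
Sxy = Σxy − (Σx)(Σy)/n = -430.2 − (-383.8) = -46.4
b = Sxy/Sxx = -46.4/115.5 = -0.401732
a = ȳ − b·x̄ = -6.733333 − (-0.401732)·9.5 = -2.916883

-2.92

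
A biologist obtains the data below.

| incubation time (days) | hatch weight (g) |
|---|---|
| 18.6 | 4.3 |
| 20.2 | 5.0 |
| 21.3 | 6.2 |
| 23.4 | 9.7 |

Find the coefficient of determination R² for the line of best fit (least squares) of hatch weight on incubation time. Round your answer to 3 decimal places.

n = 4, Σx = 83.5, Σy = 25.2, Σxy = 540.02, Σx² = 1755.25, Σy² = 176.02
Sxx = Σx² − (Σx)²/n = 1755.25 − 1743.0625 = 12.1875
Sxy = Σxy − (Σx)(Σy)/n = 540.02 − 526.05 = 13.97
Syy = Σy² − (Σy)²/n = 176.02 − 158.76 = 17.26
R² = Sxy²/(Sxx·Syy) = (13.97)²/(12.1875·17.26) = 0.927764

0.928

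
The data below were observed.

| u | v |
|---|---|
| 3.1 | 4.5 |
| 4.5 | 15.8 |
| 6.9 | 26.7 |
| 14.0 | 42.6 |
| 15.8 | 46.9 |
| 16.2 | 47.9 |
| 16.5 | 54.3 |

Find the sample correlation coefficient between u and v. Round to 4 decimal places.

0.9813

n = 7, Σx = 77, Σy = 238.7, Σxy = 3278.63, Σx² = 1057.8, Σy² = 10240.05
Sxx = Σx² − (Σx)²/n = 1057.8 − 847 = 210.8
Sxy = Σxy − (Σx)(Σy)/n = 3278.63 − 2625.7 = 652.93
Syy = Σy² − (Σy)²/n = 10240.05 − 8139.67 = 2100.38
r = Sxy/√(Sxx·Syy) = 652.93/√(442760.104) = 652.93/665.402212 = 0.981256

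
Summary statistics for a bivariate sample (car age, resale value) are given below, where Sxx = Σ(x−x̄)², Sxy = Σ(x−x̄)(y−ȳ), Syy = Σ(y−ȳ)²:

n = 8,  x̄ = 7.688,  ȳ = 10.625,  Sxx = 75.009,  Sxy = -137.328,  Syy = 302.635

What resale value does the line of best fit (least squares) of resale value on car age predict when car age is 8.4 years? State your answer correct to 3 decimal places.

9.321

b = Sxy/Sxx = -137.328/75.009 = -1.830820
a = ȳ − b·x̄ = 10.625 − (-1.830820)·7.688 = 24.700346
ŷ(8.4) = a + b·8.4 = 24.700346 + (-1.830820)·8.4 = 9.321456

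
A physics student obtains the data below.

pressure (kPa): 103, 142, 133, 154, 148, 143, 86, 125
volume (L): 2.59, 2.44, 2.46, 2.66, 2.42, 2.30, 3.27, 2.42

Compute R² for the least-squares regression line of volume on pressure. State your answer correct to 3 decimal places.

n = 8, Σx = 1034, Σy = 20.56, Σxy = 2620.85, Σx² = 137552, Σy² = 53.4846
Sxx = Σx² − (Σx)²/n = 137552 − 133644.5 = 3907.5
Sxy = Σxy − (Σx)(Σy)/n = 2620.85 − 2657.38 = -36.53
Syy = Σy² − (Σy)²/n = 53.4846 − 52.8392 = 0.6454
R² = Sxy²/(Sxx·Syy) = (-36.53)²/(3907.5·0.6454) = 0.529141

0.529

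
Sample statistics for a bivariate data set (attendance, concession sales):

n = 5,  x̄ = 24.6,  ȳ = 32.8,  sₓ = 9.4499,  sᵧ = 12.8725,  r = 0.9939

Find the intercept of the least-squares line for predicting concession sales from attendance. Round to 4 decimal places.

-0.5053

b = r · sᵧ/sₓ = 0.9939 · 12.8725/9.4499 = 1.353874
a = ȳ − b·x̄ = 32.8 − 1.353874·24.6 = -0.505310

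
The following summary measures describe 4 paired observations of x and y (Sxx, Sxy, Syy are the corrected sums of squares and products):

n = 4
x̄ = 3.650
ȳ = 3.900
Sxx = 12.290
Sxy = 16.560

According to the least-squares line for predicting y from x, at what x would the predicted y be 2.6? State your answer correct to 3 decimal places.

b = Sxy/Sxx = 16.56/12.29 = 1.347437
a = ȳ − b·x̄ = 3.9 − 1.347437·3.65 = -1.018145
Set a + b·x = 2.6: x = (2.6 − (-1.018145)) / 1.347437 = 2.685205

2.685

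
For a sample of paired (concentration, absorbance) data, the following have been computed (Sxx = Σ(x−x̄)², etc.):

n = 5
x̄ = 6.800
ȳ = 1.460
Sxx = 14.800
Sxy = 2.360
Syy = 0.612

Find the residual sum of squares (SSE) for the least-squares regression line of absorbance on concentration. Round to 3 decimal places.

0.236

b = Sxy/Sxx = 2.36/14.8 = 0.159459
SSE = Syy − b·Sxy = 0.612 − 0.159459·2.36 = 0.235676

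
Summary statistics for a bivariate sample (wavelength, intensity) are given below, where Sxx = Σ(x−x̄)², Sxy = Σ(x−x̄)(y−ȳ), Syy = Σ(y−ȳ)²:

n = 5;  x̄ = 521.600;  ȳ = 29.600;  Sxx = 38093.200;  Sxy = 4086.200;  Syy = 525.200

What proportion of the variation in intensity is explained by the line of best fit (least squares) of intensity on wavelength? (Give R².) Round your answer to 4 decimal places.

0.8346

R² = Sxy²/(Sxx·Syy) = (4086.2)²/(38093.2·525.2) = 0.834578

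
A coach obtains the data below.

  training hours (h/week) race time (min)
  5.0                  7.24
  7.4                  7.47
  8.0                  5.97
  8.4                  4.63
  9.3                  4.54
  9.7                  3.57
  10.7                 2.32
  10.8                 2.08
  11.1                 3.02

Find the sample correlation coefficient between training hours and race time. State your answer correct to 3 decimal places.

-0.920

n = 9, Σx = 80.4, Σy = 40.84, Σxy = 335.791, Σx² = 749.24, Σy² = 217.482
Sxx = Σx² − (Σx)²/n = 749.24 − 718.24 = 31
Sxy = Σxy − (Σx)(Σy)/n = 335.791 − 364.837333 = -29.046333
Syy = Σy² − (Σy)²/n = 217.482 − 185.322844 = 32.159156
r = Sxy/√(Sxx·Syy) = -29.046333/√(996.933822) = -29.046333/31.574259 = -0.919937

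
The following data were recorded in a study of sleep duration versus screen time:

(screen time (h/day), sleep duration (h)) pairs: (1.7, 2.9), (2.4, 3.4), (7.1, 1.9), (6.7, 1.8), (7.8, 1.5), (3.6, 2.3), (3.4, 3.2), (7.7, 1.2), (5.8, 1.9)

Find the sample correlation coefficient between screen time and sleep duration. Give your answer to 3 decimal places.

-0.916

n = 9, Σx = 46.2, Σy = 20.1, Σxy = 89.76, Σx² = 282.24, Σy² = 49.65
Sxx = Σx² − (Σx)²/n = 282.24 − 237.16 = 45.08
Sxy = Σxy − (Σx)(Σy)/n = 89.76 − 103.18 = -13.42
Syy = Σy² − (Σy)²/n = 49.65 − 44.89 = 4.76
r = Sxy/√(Sxx·Syy) = -13.42/√(214.5808) = -13.42/14.648577 = -0.916130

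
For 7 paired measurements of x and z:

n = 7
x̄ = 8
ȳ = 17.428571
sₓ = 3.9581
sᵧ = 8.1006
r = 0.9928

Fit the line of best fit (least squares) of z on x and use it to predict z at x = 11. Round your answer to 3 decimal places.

b = r · sᵧ/sₓ = 0.9928 · 8.1006/3.9581 = 2.031853
a = ȳ − b·x̄ = 17.428571 − 2.031853·8 = 1.173750
ŷ(11) = a + b·11 = 1.173750 + 2.031853·11 = 23.524129

23.524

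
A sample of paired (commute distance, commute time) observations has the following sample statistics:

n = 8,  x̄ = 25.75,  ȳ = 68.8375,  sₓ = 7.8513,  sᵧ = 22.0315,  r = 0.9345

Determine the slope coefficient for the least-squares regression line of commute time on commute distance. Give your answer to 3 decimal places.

b = r · sᵧ/sₓ = 0.9345 · 22.0315/7.8513 = 2.622297

2.622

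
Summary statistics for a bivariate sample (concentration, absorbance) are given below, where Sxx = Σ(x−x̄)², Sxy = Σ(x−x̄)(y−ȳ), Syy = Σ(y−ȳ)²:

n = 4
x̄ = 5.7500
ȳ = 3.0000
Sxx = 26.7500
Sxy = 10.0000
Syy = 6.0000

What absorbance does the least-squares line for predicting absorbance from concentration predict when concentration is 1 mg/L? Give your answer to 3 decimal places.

1.224

b = Sxy/Sxx = 10/26.75 = 0.373832
a = ȳ − b·x̄ = 3 − 0.373832·5.75 = 0.850467
ŷ(1) = a + b·1 = 0.850467 + 0.373832·1 = 1.224299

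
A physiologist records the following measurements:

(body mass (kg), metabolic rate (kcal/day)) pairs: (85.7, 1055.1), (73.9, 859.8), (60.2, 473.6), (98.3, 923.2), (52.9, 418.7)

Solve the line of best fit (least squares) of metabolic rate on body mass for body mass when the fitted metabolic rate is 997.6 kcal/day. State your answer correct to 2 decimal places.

92.65

n = 5, Σx = 371, Σy = 3730.4, Σxy = 295371.8, Σx² = 28891.04
Sxx = Σx² − (Σx)²/n = 28891.04 − 27528.2 = 1362.84
Sxy = Σxy − (Σx)(Σy)/n = 295371.8 − 276795.68 = 18576.12
b = Sxy/Sxx = 18576.12/1362.84 = 13.630448
a = ȳ − b·x̄ = 746.08 − 13.630448·74.2 = -265.299255
Set a + b·x = 997.6: x = (997.6 − (-265.299255)) / 13.630448 = 92.652805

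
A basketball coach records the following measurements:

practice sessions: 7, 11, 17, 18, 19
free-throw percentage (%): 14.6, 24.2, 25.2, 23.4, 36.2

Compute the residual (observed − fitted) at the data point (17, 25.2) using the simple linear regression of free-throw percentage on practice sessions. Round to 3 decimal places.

-2.575

n = 5, Σx = 72, Σy = 123.6, Σxy = 1905.8, Σx² = 1144
Sxx = Σx² − (Σx)²/n = 1144 − 1036.8 = 107.2
Sxy = Σxy − (Σx)(Σy)/n = 1905.8 − 1779.84 = 125.96
b = Sxy/Sxx = 125.96/107.2 = 1.175
a = ȳ − b·x̄ = 24.72 − 1.175·14.4 = 7.8
ŷ(17) = 7.8 + 1.175·17 = 27.775
residual = y − ŷ = 25.2 − 27.775 = -2.575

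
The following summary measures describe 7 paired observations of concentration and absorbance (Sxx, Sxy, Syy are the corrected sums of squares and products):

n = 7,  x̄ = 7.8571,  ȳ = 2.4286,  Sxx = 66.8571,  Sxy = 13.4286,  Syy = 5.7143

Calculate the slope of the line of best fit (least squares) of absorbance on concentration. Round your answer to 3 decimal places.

0.201

b = Sxy/Sxx = 13.4286/66.8571 = 0.200855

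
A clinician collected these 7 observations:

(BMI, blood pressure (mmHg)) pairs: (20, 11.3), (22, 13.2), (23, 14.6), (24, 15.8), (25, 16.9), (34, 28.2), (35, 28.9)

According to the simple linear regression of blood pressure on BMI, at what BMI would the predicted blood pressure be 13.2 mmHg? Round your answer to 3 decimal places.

n = 7, Σx = 183, Σy = 128.9, Σxy = 3624.2, Σx² = 4995
Sxx = Σx² − (Σx)²/n = 4995 − 4784.142857 = 210.857143
Sxy = Σxy − (Σx)(Σy)/n = 3624.2 − 3369.814286 = 254.385714
b = Sxy/Sxx = 254.385714/210.857143 = 1.206436
a = ȳ − b·x̄ = 18.414286 − 1.206436·26.142857 = -13.125407
Set a + b·x = 13.2: x = (13.2 − (-13.125407)) / 1.206436 = 21.820801

21.821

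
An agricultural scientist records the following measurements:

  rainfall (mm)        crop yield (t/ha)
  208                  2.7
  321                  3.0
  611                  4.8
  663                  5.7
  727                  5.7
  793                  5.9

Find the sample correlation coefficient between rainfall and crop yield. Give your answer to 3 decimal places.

n = 6, Σx = 3323, Σy = 27.8, Σxy = 17059.1, Σx² = 2116573, Σy² = 139.12
Sxx = Σx² − (Σx)²/n = 2116573 − 1840388.166667 = 276184.833333
Sxy = Σxy − (Σx)(Σy)/n = 17059.1 − 15396.566667 = 1662.533333
Syy = Σy² − (Σy)²/n = 139.12 − 128.806667 = 10.313333
r = Sxy/√(Sxx·Syy) = 1662.533333/√(2848386.247778) = 1662.533333/1687.716282 = 0.985079

0.985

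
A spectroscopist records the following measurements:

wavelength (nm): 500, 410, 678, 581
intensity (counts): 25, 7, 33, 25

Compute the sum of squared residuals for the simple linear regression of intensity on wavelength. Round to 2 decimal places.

n = 4, Σx = 2169, Σy = 90, Σxy = 52269, Σx² = 1215345, Σy² = 2388
Sxx = Σx² − (Σx)²/n = 1215345 − 1176140.25 = 39204.75
Sxy = Σxy − (Σx)(Σy)/n = 52269 − 48802.5 = 3466.5
Syy = Σy² − (Σy)²/n = 2388 − 2025 = 363
b = Sxy/Sxx = 3466.5/39204.75 = 0.088420
SSE = Syy − b·Sxy = 363 − 0.088420·3466.5 = 56.490655

56.49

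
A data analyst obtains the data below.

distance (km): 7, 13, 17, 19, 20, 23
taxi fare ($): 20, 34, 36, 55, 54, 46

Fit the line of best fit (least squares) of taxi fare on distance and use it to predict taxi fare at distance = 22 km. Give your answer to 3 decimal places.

52.086

n = 6, Σx = 99, Σy = 245, Σxy = 4377, Σx² = 1797
Sxx = Σx² − (Σx)²/n = 1797 − 1633.5 = 163.5
Sxy = Σxy − (Σx)(Σy)/n = 4377 − 4042.5 = 334.5
b = Sxy/Sxx = 334.5/163.5 = 2.045872
a = ȳ − b·x̄ = 40.833333 − 2.045872·16.5 = 7.076453
ŷ(22) = a + b·22 = 7.076453 + 2.045872·22 = 52.085627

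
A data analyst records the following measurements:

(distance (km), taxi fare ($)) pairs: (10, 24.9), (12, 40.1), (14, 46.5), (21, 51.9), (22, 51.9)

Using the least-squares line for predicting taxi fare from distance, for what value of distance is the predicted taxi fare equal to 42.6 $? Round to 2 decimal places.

15.55

n = 5, Σx = 79, Σy = 215.3, Σxy = 3612.9, Σx² = 1365
Sxx = Σx² − (Σx)²/n = 1365 − 1248.2 = 116.8
Sxy = Σxy − (Σx)(Σy)/n = 3612.9 − 3401.74 = 211.16
b = Sxy/Sxx = 211.16/116.8 = 1.807877
a = ȳ − b·x̄ = 43.06 − 1.807877·15.8 = 14.495548
Set a + b·x = 42.6: x = (42.6 − 14.495548) / 1.807877 = 15.545558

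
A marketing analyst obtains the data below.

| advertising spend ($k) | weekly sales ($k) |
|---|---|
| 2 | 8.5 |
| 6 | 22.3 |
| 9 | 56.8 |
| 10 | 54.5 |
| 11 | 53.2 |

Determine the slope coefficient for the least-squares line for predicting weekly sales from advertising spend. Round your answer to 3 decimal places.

5.788

n = 5, Σx = 38, Σy = 195.3, Σxy = 1792.2, Σx² = 342
Sxx = Σx² − (Σx)²/n = 342 − 288.8 = 53.2
Sxy = Σxy − (Σx)(Σy)/n = 1792.2 − 1484.28 = 307.92
b = Sxy/Sxx = 307.92/53.2 = 5.787970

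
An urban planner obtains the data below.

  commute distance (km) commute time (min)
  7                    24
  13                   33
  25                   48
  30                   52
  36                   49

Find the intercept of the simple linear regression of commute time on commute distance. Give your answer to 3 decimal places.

20.043

n = 5, Σx = 111, Σy = 206, Σxy = 5121, Σx² = 3039
Sxx = Σx² − (Σx)²/n = 3039 − 2464.2 = 574.8
Sxy = Σxy − (Σx)(Σy)/n = 5121 − 4573.2 = 547.8
b = Sxy/Sxx = 547.8/574.8 = 0.953027
a = ȳ − b·x̄ = 41.2 − 0.953027·22.2 = 20.042797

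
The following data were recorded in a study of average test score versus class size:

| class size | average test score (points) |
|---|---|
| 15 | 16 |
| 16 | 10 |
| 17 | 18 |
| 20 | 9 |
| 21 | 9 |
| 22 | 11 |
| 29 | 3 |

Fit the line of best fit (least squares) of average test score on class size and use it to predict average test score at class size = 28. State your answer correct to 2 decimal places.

n = 7, Σx = 140, Σy = 76, Σxy = 1404, Σx² = 2936
Sxx = Σx² − (Σx)²/n = 2936 − 2800 = 136
Sxy = Σxy − (Σx)(Σy)/n = 1404 − 1520 = -116
b = Sxy/Sxx = -116/136 = -0.852941
a = ȳ − b·x̄ = 10.857143 − (-0.852941)·20 = 27.915966
ŷ(28) = a + b·28 = 27.915966 + (-0.852941)·28 = 4.033613

4.03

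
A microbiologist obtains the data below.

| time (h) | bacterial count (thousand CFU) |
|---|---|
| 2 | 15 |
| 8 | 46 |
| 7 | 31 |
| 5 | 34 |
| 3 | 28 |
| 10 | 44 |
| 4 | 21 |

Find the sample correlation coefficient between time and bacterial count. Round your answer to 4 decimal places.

0.8850

n = 7, Σx = 39, Σy = 219, Σxy = 1393, Σx² = 267, Σy² = 7619
Sxx = Σx² − (Σx)²/n = 267 − 217.285714 = 49.714286
Sxy = Σxy − (Σx)(Σy)/n = 1393 − 1220.142857 = 172.857143
Syy = Σy² − (Σy)²/n = 7619 − 6851.571429 = 767.428571
r = Sxy/√(Sxx·Syy) = 172.857143/√(38152.163265) = 172.857143/195.325788 = 0.884968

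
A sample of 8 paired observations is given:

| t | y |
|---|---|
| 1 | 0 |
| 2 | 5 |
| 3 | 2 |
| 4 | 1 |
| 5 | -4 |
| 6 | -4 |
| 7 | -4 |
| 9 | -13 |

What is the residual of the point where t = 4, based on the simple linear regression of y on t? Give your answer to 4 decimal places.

n = 8, Σx = 37, Σy = -17, Σxy = -169, Σx² = 221
Sxx = Σx² − (Σx)²/n = 221 − 171.125 = 49.875
Sxy = Σxy − (Σx)(Σy)/n = -169 − (-78.625) = -90.375
b = Sxy/Sxx = -90.375/49.875 = -1.812030
a = ȳ − b·x̄ = -2.125 − (-1.812030)·4.625 = 6.255639
ŷ(4) = 6.255639 + (-1.812030)·4 = -0.992481
residual = y − ŷ = 1 − (-0.992481) = 1.992481

1.9925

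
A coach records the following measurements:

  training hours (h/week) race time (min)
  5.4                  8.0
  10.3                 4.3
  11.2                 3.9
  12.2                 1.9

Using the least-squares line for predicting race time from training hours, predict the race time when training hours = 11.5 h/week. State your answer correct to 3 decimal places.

n = 4, Σx = 39.1, Σy = 18.1, Σxy = 154.35, Σx² = 409.53
Sxx = Σx² − (Σx)²/n = 409.53 − 382.2025 = 27.3275
Sxy = Σxy − (Σx)(Σy)/n = 154.35 − 176.9275 = -22.5775
b = Sxy/Sxx = -22.5775/27.3275 = -0.826182
a = ȳ − b·x̄ = 4.525 − (-0.826182)·9.775 = 12.600933
ŷ(11.5) = a + b·11.5 = 12.600933 + (-0.826182)·11.5 = 3.099835

3.100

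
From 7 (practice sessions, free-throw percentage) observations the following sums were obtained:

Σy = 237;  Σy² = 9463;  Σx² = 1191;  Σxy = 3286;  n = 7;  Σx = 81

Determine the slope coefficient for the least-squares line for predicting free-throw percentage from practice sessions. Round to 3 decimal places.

2.142

Sxx = Σx² − (Σx)²/n = 1191 − 937.285714 = 253.714286
Sxy = Σxy − (Σx)(Σy)/n = 3286 − 2742.428571 = 543.571429
b = Sxy/Sxx = 543.571429/253.714286 = 2.142455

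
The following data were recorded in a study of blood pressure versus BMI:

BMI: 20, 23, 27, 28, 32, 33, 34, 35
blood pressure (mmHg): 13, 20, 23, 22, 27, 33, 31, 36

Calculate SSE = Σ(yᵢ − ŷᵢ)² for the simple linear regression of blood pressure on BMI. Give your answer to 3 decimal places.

29.639

n = 8, Σx = 232, Σy = 205, Σxy = 6224, Σx² = 6936, Σy² = 5657
Sxx = Σx² − (Σx)²/n = 6936 − 6728 = 208
Sxy = Σxy − (Σx)(Σy)/n = 6224 − 5945 = 279
Syy = Σy² − (Σy)²/n = 5657 − 5253.125 = 403.875
b = Sxy/Sxx = 279/208 = 1.341346
SSE = Syy − b·Sxy = 403.875 − 1.341346·279 = 29.639423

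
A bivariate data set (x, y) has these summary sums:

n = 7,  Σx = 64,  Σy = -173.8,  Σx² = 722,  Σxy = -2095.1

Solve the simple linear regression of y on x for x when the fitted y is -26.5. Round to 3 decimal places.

Sxx = Σx² − (Σx)²/n = 722 − 585.142857 = 136.857143
Sxy = Σxy − (Σx)(Σy)/n = -2095.1 − (-1589.028571) = -506.071429
b = Sxy/Sxx = -506.071429/136.857143 = -3.697808
a = ȳ − b·x̄ = -24.828571 − (-3.697808)·9.142857 = 8.979958
Set a + b·x = -26.5: x = (-26.5 − 8.979958) / (-3.697808) = 9.594862

9.595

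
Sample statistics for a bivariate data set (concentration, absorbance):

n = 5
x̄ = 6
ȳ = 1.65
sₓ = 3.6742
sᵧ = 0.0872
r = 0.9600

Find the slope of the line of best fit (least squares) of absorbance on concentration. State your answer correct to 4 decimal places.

b = r · sᵧ/sₓ = 0.96 · 0.0872/3.6742 = 0.022784

0.0228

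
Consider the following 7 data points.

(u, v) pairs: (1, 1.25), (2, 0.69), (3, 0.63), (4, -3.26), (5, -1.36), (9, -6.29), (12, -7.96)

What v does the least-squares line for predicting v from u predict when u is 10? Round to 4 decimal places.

n = 7, Σx = 36, Σy = -16.3, Σxy = -167.45, Σx² = 280
Sxx = Σx² − (Σx)²/n = 280 − 185.142857 = 94.857143
Sxy = Σxy − (Σx)(Σy)/n = -167.45 − (-83.828571) = -83.621429
b = Sxy/Sxx = -83.621429/94.857143 = -0.881551
a = ȳ − b·x̄ = -2.328571 − (-0.881551)·5.142857 = 2.205120
ŷ(10) = a + b·10 = 2.205120 + (-0.881551)·10 = -6.610392

-6.6104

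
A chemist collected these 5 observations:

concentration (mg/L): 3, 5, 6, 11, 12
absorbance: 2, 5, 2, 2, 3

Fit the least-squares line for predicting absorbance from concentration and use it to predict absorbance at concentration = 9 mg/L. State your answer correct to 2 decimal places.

2.73

n = 5, Σx = 37, Σy = 14, Σxy = 101, Σx² = 335
Sxx = Σx² − (Σx)²/n = 335 − 273.8 = 61.2
Sxy = Σxy − (Σx)(Σy)/n = 101 − 103.6 = -2.6
b = Sxy/Sxx = -2.6/61.2 = -0.042484
a = ȳ − b·x̄ = 2.8 − (-0.042484)·7.4 = 3.114379
ŷ(9) = a + b·9 = 3.114379 + (-0.042484)·9 = 2.732026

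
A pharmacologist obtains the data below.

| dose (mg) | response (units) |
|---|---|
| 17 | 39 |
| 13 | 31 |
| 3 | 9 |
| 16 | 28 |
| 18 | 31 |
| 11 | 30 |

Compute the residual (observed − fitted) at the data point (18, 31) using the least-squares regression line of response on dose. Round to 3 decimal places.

n = 6, Σx = 78, Σy = 168, Σxy = 2429, Σx² = 1168
Sxx = Σx² − (Σx)²/n = 1168 − 1014 = 154
Sxy = Σxy − (Σx)(Σy)/n = 2429 − 2184 = 245
b = Sxy/Sxx = 245/154 = 1.590909
a = ȳ − b·x̄ = 28 − 1.590909·13 = 7.318182
ŷ(18) = 7.318182 + 1.590909·18 = 35.954545
residual = y − ŷ = 31 − 35.954545 = -4.954545

-4.955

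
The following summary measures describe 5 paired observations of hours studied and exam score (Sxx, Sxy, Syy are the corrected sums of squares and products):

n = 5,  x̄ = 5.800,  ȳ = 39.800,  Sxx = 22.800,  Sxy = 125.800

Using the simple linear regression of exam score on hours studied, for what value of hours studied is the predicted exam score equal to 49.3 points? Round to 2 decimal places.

7.52

b = Sxy/Sxx = 125.8/22.8 = 5.517544
a = ȳ − b·x̄ = 39.8 − 5.517544·5.8 = 7.798246
Set a + b·x = 49.3: x = (49.3 − 7.798246) / 5.517544 = 7.521781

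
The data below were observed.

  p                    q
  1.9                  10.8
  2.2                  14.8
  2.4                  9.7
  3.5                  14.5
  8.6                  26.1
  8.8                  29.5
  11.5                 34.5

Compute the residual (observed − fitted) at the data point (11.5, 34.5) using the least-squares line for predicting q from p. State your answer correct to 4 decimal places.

n = 7, Σx = 38.9, Σy = 139.9, Σxy = 1007.92, Σx² = 310.11
Sxx = Σx² − (Σx)²/n = 310.11 − 216.172857 = 93.937143
Sxy = Σxy − (Σx)(Σy)/n = 1007.92 − 777.444286 = 230.475714
b = Sxy/Sxx = 230.475714/93.937143 = 2.453510
a = ȳ − b·x̄ = 19.985714 − 2.453510·5.557143 = 6.351209
ŷ(11.5) = 6.351209 + 2.453510·11.5 = 34.566573
residual = y − ŷ = 34.5 − 34.566573 = -0.066573

-0.0666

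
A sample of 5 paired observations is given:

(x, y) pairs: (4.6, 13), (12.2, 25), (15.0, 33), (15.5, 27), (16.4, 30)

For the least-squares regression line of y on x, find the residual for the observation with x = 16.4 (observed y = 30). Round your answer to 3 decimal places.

-1.113

n = 5, Σx = 63.7, Σy = 128, Σxy = 1770.3, Σx² = 904.21
Sxx = Σx² − (Σx)²/n = 904.21 − 811.538 = 92.672
Sxy = Σxy − (Σx)(Σy)/n = 1770.3 − 1630.72 = 139.58
b = Sxy/Sxx = 139.58/92.672 = 1.506172
a = ȳ − b·x̄ = 25.6 − 1.506172·12.74 = 6.411365
ŷ(16.4) = 6.411365 + 1.506172·16.4 = 31.112591
residual = y − ŷ = 30 − 31.112591 = -1.112591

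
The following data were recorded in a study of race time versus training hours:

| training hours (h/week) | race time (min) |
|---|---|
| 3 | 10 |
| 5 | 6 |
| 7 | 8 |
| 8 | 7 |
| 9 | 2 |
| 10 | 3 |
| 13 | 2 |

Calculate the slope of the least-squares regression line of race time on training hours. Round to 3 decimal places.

-0.811

n = 7, Σx = 55, Σy = 38, Σxy = 246, Σx² = 497
Sxx = Σx² − (Σx)²/n = 497 − 432.142857 = 64.857143
Sxy = Σxy − (Σx)(Σy)/n = 246 − 298.571429 = -52.571429
b = Sxy/Sxx = -52.571429/64.857143 = -0.810573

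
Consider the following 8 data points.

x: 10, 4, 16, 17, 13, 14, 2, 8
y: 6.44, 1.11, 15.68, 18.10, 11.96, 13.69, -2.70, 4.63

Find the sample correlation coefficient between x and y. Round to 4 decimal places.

n = 8, Σx = 84, Σy = 68.91, Σxy = 1006.2, Σx² = 1094, Σy² = 975.3627
Sxx = Σx² − (Σx)²/n = 1094 − 882 = 212
Sxy = Σxy − (Σx)(Σy)/n = 1006.2 − 723.555 = 282.645
Syy = Σy² − (Σy)²/n = 975.3627 − 593.573512 = 381.789188
r = Sxy/√(Sxx·Syy) = 282.645/√(80939.30775) = 282.645/284.498344 = 0.993486

0.9935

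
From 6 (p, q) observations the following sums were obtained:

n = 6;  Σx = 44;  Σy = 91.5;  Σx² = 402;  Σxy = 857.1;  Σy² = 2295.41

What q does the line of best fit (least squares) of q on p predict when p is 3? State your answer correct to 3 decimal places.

Sxx = Σx² − (Σx)²/n = 402 − 322.666667 = 79.333333
Sxy = Σxy − (Σx)(Σy)/n = 857.1 − 671 = 186.1
b = Sxy/Sxx = 186.1/79.333333 = 2.345798
a = ȳ − b·x̄ = 15.25 − 2.345798·7.333333 = -1.952521
ŷ(3) = a + b·3 = -1.952521 + 2.345798·3 = 5.084874

5.085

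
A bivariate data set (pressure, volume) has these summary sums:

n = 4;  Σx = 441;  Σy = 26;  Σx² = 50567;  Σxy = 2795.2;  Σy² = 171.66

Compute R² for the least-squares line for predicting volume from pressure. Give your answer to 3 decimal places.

Sxx = Σx² − (Σx)²/n = 50567 − 48620.25 = 1946.75
Sxy = Σxy − (Σx)(Σy)/n = 2795.2 − 2866.5 = -71.3
Syy = Σy² − (Σy)²/n = 171.66 − 169 = 2.66
R² = Sxy²/(Sxx·Syy) = (-71.3)²/(1946.75·2.66) = 0.981719

0.982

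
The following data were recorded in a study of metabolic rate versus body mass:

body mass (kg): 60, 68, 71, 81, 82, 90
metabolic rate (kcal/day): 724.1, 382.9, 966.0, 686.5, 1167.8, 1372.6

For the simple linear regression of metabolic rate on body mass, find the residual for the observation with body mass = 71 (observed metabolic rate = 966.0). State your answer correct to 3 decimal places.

n = 6, Σx = 452, Σy = 5299.9, Σxy = 412969.3, Σx² = 34650
Sxx = Σx² − (Σx)²/n = 34650 − 34050.666667 = 599.333333
Sxy = Σxy − (Σx)(Σy)/n = 412969.3 − 399259.133333 = 13710.166667
b = Sxy/Sxx = 13710.166667/599.333333 = 22.875695
a = ȳ − b·x̄ = 883.316667 − 22.875695·75.333333 = -839.985706
ŷ(71) = -839.985706 + 22.875695·71 = 784.188654
residual = y − ŷ = 966.0 − 784.188654 = 181.811346

181.811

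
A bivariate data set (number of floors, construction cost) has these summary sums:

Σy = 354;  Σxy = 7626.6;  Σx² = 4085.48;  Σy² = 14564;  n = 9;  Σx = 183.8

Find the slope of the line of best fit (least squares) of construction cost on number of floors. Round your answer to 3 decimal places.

1.197

Sxx = Σx² − (Σx)²/n = 4085.48 − 3753.604444 = 331.875556
Sxy = Σxy − (Σx)(Σy)/n = 7626.6 − 7229.466667 = 397.133333
b = Sxy/Sxx = 397.133333/331.875556 = 1.196633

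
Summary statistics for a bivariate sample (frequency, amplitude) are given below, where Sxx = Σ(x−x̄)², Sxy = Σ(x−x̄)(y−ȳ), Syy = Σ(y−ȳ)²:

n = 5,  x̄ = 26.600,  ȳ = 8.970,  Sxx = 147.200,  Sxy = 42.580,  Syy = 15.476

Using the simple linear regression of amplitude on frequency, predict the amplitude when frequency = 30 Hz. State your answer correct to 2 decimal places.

9.95

b = Sxy/Sxx = 42.58/147.2 = 0.289266
a = ȳ − b·x̄ = 8.97 − 0.289266·26.6 = 1.275516
ŷ(30) = a + b·30 = 1.275516 + 0.289266·30 = 9.953505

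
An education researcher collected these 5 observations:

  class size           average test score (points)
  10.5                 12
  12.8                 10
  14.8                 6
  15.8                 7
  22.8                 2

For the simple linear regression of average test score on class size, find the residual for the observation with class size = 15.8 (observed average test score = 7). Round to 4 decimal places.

-0.0333

n = 5, Σx = 76.7, Σy = 37, Σxy = 499, Σx² = 1262.61
Sxx = Σx² − (Σx)²/n = 1262.61 − 1176.578 = 86.032
Sxy = Σxy − (Σx)(Σy)/n = 499 − 567.58 = -68.58
b = Sxy/Sxx = -68.58/86.032 = -0.797145
a = ȳ − b·x̄ = 7.4 − (-0.797145)·15.34 = 19.628208
ŷ(15.8) = 19.628208 + (-0.797145)·15.8 = 7.033313
residual = y − ŷ = 7 − 7.033313 = -0.033313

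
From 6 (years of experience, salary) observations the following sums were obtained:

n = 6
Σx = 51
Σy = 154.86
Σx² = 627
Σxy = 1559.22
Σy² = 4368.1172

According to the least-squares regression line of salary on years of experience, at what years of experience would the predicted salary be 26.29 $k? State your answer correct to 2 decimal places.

8.88

Sxx = Σx² − (Σx)²/n = 627 − 433.5 = 193.5
Sxy = Σxy − (Σx)(Σy)/n = 1559.22 − 1316.31 = 242.91
b = Sxy/Sxx = 242.91/193.5 = 1.255349
a = ȳ − b·x̄ = 25.81 − 1.255349·8.5 = 15.139535
Set a + b·x = 26.29: x = (26.29 − 15.139535) / 1.255349 = 8.882364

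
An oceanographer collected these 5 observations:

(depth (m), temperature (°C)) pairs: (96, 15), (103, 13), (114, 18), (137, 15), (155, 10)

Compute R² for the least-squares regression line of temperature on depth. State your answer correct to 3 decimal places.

n = 5, Σx = 605, Σy = 71, Σxy = 8436, Σx² = 75615, Σy² = 1043
Sxx = Σx² − (Σx)²/n = 75615 − 73205 = 2410
Sxy = Σxy − (Σx)(Σy)/n = 8436 − 8591 = -155
Syy = Σy² − (Σy)²/n = 1043 − 1008.2 = 34.8
R² = Sxy²/(Sxx·Syy) = (-155)²/(2410·34.8) = 0.286462

0.286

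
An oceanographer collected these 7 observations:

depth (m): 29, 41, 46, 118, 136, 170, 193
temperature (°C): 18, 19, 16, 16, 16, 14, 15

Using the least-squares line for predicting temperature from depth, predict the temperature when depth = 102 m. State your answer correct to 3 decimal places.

16.343

n = 7, Σx = 733, Σy = 114, Σxy = 11376, Σx² = 103207
Sxx = Σx² − (Σx)²/n = 103207 − 76755.571429 = 26451.428571
Sxy = Σxy − (Σx)(Σy)/n = 11376 − 11937.428571 = -561.428571
b = Sxy/Sxx = -561.428571/26451.428571 = -0.021225
a = ȳ − b·x̄ = 16.285714 − (-0.021225)·104.714286 = 18.508263
ŷ(102) = a + b·102 = 18.508263 + (-0.021225)·102 = 16.343325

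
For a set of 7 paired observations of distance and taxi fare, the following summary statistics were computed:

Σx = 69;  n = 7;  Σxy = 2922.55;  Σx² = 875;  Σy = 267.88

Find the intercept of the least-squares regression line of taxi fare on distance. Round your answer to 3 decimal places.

Sxx = Σx² − (Σx)²/n = 875 − 680.142857 = 194.857143
Sxy = Σxy − (Σx)(Σy)/n = 2922.55 − 2640.531429 = 282.018571
b = Sxy/Sxx = 282.018571/194.857143 = 1.447309
a = ȳ − b·x̄ = 38.268571 − 1.447309·9.857143 = 24.002236

24.002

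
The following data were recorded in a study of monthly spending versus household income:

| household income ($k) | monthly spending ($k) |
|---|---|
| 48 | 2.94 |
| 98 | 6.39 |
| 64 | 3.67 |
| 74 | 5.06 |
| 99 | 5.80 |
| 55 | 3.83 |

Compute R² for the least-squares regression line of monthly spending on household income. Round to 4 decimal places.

0.9287

n = 6, Σx = 438, Σy = 27.69, Σxy = 2161.51, Σx² = 34306, Σy² = 136.8571
Sxx = Σx² − (Σx)²/n = 34306 − 31974 = 2332
Sxy = Σxy − (Σx)(Σy)/n = 2161.51 − 2021.37 = 140.14
Syy = Σy² − (Σy)²/n = 136.8571 − 127.78935 = 9.06775
R² = Sxy²/(Sxx·Syy) = (140.14)²/(2332·9.06775) = 0.928744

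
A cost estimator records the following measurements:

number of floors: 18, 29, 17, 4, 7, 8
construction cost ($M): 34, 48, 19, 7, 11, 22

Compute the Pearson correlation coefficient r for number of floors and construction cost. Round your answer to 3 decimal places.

0.925

n = 6, Σx = 83, Σy = 141, Σxy = 2608, Σx² = 1583, Σy² = 4475
Sxx = Σx² − (Σx)²/n = 1583 − 1148.166667 = 434.833333
Sxy = Σxy − (Σx)(Σy)/n = 2608 − 1950.5 = 657.5
Syy = Σy² − (Σy)²/n = 4475 − 3313.5 = 1161.5
r = Sxy/√(Sxx·Syy) = 657.5/√(505058.916667) = 657.5/710.674973 = 0.925177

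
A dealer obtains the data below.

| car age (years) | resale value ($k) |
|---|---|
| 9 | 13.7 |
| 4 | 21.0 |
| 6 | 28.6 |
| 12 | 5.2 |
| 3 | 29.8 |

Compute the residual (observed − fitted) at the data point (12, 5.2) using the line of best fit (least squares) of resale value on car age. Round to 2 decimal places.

-1.39

n = 5, Σx = 34, Σy = 98.3, Σxy = 530.7, Σx² = 286
Sxx = Σx² − (Σx)²/n = 286 − 231.2 = 54.8
Sxy = Σxy − (Σx)(Σy)/n = 530.7 − 668.44 = -137.74
b = Sxy/Sxx = -137.74/54.8 = -2.513504
a = ȳ − b·x̄ = 19.66 − (-2.513504)·6.8 = 36.751825
ŷ(12) = 36.751825 + (-2.513504)·12 = 6.589781
residual = y − ŷ = 5.2 − 6.589781 = -1.389781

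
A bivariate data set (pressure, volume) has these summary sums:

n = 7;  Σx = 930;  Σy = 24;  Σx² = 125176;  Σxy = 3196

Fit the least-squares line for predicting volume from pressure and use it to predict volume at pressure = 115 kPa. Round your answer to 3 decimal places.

3.347

Sxx = Σx² − (Σx)²/n = 125176 − 123557.142857 = 1618.857143
Sxy = Σxy − (Σx)(Σy)/n = 3196 − 3188.571429 = 7.428571
b = Sxy/Sxx = 7.428571/1618.857143 = 0.004589
a = ȳ − b·x̄ = 3.428571 − 0.004589·132.857143 = 2.818920
ŷ(115) = a + b·115 = 2.818920 + 0.004589·115 = 3.346629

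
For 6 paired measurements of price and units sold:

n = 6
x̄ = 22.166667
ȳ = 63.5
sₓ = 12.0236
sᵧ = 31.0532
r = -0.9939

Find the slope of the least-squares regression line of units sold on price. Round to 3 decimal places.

-2.567

b = r · sᵧ/sₓ = -0.9939 · 31.0532/12.0236 = -2.566933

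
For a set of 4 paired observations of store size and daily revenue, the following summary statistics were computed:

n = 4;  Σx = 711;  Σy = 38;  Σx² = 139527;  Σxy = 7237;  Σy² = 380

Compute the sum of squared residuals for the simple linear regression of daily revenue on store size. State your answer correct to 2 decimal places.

1.29

Sxx = Σx² − (Σx)²/n = 139527 − 126380.25 = 13146.75
Sxy = Σxy − (Σx)(Σy)/n = 7237 − 6754.5 = 482.5
Syy = Σy² − (Σy)²/n = 380 − 361 = 19
b = Sxy/Sxx = 482.5/13146.75 = 0.036701
SSE = Syy − b·Sxy = 19 − 0.036701·482.5 = 1.291726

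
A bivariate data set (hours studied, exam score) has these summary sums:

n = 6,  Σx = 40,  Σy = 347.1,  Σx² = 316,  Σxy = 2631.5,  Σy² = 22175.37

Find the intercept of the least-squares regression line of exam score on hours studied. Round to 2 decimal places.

Sxx = Σx² − (Σx)²/n = 316 − 266.666667 = 49.333333
Sxy = Σxy − (Σx)(Σy)/n = 2631.5 − 2314 = 317.5
b = Sxy/Sxx = 317.5/49.333333 = 6.435811
a = ȳ − b·x̄ = 57.85 − 6.435811·6.666667 = 14.944595

14.94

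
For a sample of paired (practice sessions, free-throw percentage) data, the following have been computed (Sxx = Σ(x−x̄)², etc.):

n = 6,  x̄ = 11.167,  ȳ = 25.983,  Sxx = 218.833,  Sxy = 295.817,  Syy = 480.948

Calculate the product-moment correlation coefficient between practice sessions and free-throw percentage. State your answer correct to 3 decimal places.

0.912

r = Sxy/√(Sxx·Syy) = 295.817/√(105247.293684) = 295.817/324.418393 = 0.911838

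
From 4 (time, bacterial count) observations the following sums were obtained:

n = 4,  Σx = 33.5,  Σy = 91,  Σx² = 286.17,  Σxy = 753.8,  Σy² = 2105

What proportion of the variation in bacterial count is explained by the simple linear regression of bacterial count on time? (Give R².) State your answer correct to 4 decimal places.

Sxx = Σx² − (Σx)²/n = 286.17 − 280.5625 = 5.6075
Sxy = Σxy − (Σx)(Σy)/n = 753.8 − 762.125 = -8.325
Syy = Σy² − (Σy)²/n = 2105 − 2070.25 = 34.75
R² = Sxy²/(Sxx·Syy) = (-8.325)²/(5.6075·34.75) = 0.355668

0.3557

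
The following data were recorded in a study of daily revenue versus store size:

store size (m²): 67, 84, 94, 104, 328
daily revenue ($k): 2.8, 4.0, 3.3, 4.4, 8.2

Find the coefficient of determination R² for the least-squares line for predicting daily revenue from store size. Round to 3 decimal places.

n = 5, Σx = 677, Σy = 22.7, Σxy = 3981, Σx² = 138781, Σy² = 121.33
Sxx = Σx² − (Σx)²/n = 138781 − 91665.8 = 47115.2
Sxy = Σxy − (Σx)(Σy)/n = 3981 − 3073.58 = 907.42
Syy = Σy² − (Σy)²/n = 121.33 − 103.058 = 18.272
R² = Sxy²/(Sxx·Syy) = (907.42)²/(47115.2·18.272) = 0.956466

0.956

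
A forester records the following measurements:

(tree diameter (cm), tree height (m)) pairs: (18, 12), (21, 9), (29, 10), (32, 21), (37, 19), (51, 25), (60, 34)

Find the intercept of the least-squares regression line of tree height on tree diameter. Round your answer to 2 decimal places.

-0.96

n = 7, Σx = 248, Σy = 130, Σxy = 5385, Σx² = 10200
Sxx = Σx² − (Σx)²/n = 10200 − 8786.285714 = 1413.714286
Sxy = Σxy − (Σx)(Σy)/n = 5385 − 4605.714286 = 779.285714
b = Sxy/Sxx = 779.285714/1413.714286 = 0.551233
a = ȳ − b·x̄ = 18.571429 − 0.551233·35.428571 = -0.957963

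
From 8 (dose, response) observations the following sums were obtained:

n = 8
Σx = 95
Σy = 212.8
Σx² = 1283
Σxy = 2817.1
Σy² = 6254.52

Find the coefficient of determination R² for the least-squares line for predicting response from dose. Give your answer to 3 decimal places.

Sxx = Σx² − (Σx)²/n = 1283 − 1128.125 = 154.875
Sxy = Σxy − (Σx)(Σy)/n = 2817.1 − 2527 = 290.1
Syy = Σy² − (Σy)²/n = 6254.52 − 5660.48 = 594.04
R² = Sxy²/(Sxx·Syy) = (290.1)²/(154.875·594.04) = 0.914742

0.915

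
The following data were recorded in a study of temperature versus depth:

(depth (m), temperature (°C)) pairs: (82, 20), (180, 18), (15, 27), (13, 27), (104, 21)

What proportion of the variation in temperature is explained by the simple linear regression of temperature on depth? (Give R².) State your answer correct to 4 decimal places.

0.8811

n = 5, Σx = 394, Σy = 113, Σxy = 7820, Σx² = 50334, Σy² = 2623
Sxx = Σx² − (Σx)²/n = 50334 − 31047.2 = 19286.8
Sxy = Σxy − (Σx)(Σy)/n = 7820 − 8904.4 = -1084.4
Syy = Σy² − (Σy)²/n = 2623 − 2553.8 = 69.2
R² = Sxy²/(Sxx·Syy) = (-1084.4)²/(19286.8·69.2) = 0.881075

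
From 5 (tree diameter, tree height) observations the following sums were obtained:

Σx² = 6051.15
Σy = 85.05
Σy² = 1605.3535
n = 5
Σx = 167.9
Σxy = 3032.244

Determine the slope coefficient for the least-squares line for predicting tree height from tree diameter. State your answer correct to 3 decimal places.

Sxx = Σx² − (Σx)²/n = 6051.15 − 5638.082 = 413.068
Sxy = Σxy − (Σx)(Σy)/n = 3032.244 − 2855.979 = 176.265
b = Sxy/Sxx = 176.265/413.068 = 0.426722

0.427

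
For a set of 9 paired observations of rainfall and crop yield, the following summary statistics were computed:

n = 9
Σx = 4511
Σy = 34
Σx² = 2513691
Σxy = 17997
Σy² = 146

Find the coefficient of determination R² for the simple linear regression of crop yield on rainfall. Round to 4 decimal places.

0.2058

Sxx = Σx² − (Σx)²/n = 2513691 − 2261013.444444 = 252677.555556
Sxy = Σxy − (Σx)(Σy)/n = 17997 − 17041.555556 = 955.444444
Syy = Σy² − (Σy)²/n = 146 − 128.444444 = 17.555556
R² = Sxy²/(Sxx·Syy) = (955.444444)²/(252677.555556·17.555556) = 0.205793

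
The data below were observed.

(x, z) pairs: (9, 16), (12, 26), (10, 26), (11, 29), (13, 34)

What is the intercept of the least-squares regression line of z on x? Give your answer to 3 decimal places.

n = 5, Σx = 55, Σy = 131, Σxy = 1477, Σx² = 615
Sxx = Σx² − (Σx)²/n = 615 − 605 = 10
Sxy = Σxy − (Σx)(Σy)/n = 1477 − 1441 = 36
b = Sxy/Sxx = 36/10 = 3.6
a = ȳ − b·x̄ = 26.2 − 3.6·11 = -13.4

-13.400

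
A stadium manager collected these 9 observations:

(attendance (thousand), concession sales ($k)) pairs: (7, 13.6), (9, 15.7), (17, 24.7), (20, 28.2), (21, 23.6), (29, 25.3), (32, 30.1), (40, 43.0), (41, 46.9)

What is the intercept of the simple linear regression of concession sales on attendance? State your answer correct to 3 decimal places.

n = 9, Σx = 216, Σy = 251.1, Σxy = 7055.8, Σx² = 6406
Sxx = Σx² − (Σx)²/n = 6406 − 5184 = 1222
Sxy = Σxy − (Σx)(Σy)/n = 7055.8 − 6026.4 = 1029.4
b = Sxy/Sxx = 1029.4/1222 = 0.842390
a = ȳ − b·x̄ = 27.9 − 0.842390·24 = 7.682651

7.683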